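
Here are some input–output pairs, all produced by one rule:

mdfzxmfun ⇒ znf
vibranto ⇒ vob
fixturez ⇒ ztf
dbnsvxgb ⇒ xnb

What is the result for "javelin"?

The transformation: sort the characters into reverse alphabetical order, then keep one character in every 3, starting at position 1 (positions 1st, 4th, 7th, ...).
So "javelin" becomes "vja".

vja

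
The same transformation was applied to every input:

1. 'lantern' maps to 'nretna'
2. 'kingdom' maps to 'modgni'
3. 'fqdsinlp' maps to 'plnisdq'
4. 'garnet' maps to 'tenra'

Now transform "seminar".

The rule is to delete the first character, then reverse the string.
Applying both steps to "seminar": "eminar", then "ranime".

ranime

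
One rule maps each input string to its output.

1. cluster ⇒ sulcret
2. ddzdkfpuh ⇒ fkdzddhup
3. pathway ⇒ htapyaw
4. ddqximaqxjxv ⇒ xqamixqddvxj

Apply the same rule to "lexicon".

Rule — move the last 3 characters to the front (rotate right by 3), then reverse the string.
Working it through for "lexicon": intermediate "conlexi", final "ixelnoc".

ixelnoc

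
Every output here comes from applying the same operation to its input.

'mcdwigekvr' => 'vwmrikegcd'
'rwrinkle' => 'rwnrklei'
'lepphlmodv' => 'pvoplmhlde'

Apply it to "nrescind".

rsnneicd

Looking at the pairs, the operation is to sort the characters into reverse alphabetical order, then swap each adjacent pair of characters (1↔2, 3↔4, ...).
Applying both steps to "nrescind": "srnniedc", then "rsnneicd".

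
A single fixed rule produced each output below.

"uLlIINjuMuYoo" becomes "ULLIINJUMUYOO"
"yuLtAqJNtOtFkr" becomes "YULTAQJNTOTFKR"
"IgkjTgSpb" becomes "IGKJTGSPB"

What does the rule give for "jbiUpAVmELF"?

In each case the input is transformed by: convert every letter to uppercase.
For "jbiUpAVmELF" the result is "JBIUPAVMELF".

JBIUPAVMELF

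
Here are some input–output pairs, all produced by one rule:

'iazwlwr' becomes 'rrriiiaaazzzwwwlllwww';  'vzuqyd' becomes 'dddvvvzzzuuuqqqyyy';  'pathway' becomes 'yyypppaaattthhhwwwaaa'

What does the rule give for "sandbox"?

xxxsssaaannndddbbbooo

In each case the input is transformed by: repeat every character 3 times, then move the last 3 characters to the front (rotate right by 3).
Applying that to "sandbox" gives "xxxsssaaannndddbbbooo".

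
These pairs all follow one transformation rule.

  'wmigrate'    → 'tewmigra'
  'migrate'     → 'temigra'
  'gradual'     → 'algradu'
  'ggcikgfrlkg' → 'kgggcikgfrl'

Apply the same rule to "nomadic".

icnomad

The rule is to move the last 2 characters to the front (rotate right by 2).
For "nomadic" the result is "icnomad".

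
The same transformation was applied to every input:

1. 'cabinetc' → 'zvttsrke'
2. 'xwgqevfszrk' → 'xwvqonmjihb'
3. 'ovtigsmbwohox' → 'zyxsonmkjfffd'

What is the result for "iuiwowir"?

In each case the input is transformed by: shift every letter 9 places backward in the alphabet (wrapping around), then sort the characters into reverse alphabetical order.
So "iuiwowir" becomes "zzznnlif".

zzznnlif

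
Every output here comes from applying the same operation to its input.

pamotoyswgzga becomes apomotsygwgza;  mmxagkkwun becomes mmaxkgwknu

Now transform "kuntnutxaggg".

In each case the input is transformed by: swap each adjacent pair of characters (1↔2, 3↔4, ...).
"kuntnutxaggg" → "uktnunxtgagg".

uktnunxtgagg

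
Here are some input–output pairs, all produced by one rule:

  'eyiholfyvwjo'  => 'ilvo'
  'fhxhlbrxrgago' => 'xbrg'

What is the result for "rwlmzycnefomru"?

lyem

Each output is the input with this applied: keep one character in every 3, starting at position 3 (positions 3rd, 6th, 9th, ...).
Applying that to "rwlmzycnefomru" gives "lyem".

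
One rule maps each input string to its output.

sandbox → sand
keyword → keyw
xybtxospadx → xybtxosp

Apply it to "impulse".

In each case the input is transformed by: delete the last 3 characters.
On "impulse" that produces "impu".

impu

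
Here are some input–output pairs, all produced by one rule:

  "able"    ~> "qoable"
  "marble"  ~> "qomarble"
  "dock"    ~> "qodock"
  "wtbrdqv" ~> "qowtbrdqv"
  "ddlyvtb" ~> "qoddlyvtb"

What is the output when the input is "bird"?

The rule is to prepend "qo".
Applying that to "bird" gives "qobird".

qobird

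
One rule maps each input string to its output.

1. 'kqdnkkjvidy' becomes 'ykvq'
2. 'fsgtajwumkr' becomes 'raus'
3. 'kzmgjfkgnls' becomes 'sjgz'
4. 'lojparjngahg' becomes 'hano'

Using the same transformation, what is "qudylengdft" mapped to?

Rule — keep one character in every 3, starting at position 2 (positions 2nd, 5th, 8th, ...), then swap the first and last characters.
"qudylengdft" → "ulgt" → "tlgu".

tlgu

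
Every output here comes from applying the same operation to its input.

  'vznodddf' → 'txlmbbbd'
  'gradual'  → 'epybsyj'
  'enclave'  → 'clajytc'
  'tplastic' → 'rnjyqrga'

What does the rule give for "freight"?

dpcgefr

What's happening: shift every letter 2 places backward in the alphabet (wrapping around).
On "freight" that produces "dpcgefr".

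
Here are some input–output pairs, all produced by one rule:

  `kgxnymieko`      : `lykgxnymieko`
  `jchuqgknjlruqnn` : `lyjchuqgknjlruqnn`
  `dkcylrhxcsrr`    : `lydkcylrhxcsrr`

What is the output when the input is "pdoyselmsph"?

lypdoyselmsph

The transformation: prepend "ly".
On "pdoyselmsph" that produces "lypdoyselmsph".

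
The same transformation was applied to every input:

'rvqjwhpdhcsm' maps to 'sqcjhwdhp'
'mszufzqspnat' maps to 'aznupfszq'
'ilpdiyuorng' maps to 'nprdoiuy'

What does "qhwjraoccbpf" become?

The transformation: take characters alternately from the front and the back (1st, last, 2nd, 2nd-last, ...), then delete the first 3 characters.
Working it through for "qhwjraoccbpf": intermediate "qfhpwbjcrcao", final "pwbjcrcao".

pwbjcrcao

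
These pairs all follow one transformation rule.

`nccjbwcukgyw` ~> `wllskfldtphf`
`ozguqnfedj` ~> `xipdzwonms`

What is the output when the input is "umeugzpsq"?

dvndpiybz

Rule — shift every letter 9 places forward in the alphabet (wrapping around).
Doing the same to "umeugzpsq": "dvndpiybz".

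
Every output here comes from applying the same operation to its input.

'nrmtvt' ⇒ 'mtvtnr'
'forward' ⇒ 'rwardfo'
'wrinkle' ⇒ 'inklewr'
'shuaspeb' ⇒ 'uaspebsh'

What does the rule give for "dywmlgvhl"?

Looking at the pairs, the operation is to move the first 2 characters to the end (rotate left by 2).
Doing the same to "dywmlgvhl": "wmlgvhldy".

wmlgvhldy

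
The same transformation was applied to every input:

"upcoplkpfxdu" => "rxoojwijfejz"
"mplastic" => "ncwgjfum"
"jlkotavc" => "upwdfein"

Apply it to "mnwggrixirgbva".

vpughqaalcrcla

The pattern: shift every letter 6 places backward in the alphabet (wrapping around), then move the last 3 characters to the front (rotate right by 3).
On "mnwggrixirgbva": the first step gives "ghqaalcrclavpu", and the second then gives "vpughqaalcrcla".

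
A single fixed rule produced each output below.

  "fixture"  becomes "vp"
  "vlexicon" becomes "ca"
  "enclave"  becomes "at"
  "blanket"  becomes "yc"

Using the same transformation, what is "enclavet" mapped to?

at

What's happening: keep one character in every 3, starting at position 3 (positions 3rd, 6th, 9th, ...), then shift every letter 2 places backward in the alphabet (wrapping around).
"enclavet" → "cv" → "at".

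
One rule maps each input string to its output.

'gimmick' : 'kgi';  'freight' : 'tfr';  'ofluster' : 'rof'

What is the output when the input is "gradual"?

Each output is the input with this applied: move the last character to the front, then keep only the first 3 characters.
On "gradual": the first step gives "lgradua", and the second then gives "lgr".

lgr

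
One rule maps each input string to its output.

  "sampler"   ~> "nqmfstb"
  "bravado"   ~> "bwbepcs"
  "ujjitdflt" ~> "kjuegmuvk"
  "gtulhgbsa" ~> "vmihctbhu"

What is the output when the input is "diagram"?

Each output is the input with this applied: move the first 2 characters to the end (rotate left by 2), then shift every letter 1 place forward in the alphabet (wrapping around).
On "diagram": the first step gives "agramdi", and the second then gives "bhsbnej".
(Check on "ujjitdflt": → "jitdfltuj" → "kjuegmuvk" ✓)

bhsbnej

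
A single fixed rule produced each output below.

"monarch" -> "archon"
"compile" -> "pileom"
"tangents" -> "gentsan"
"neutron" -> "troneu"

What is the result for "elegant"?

gantle

The pattern: delete the first character, then move the first 2 characters to the end (rotate left by 2).
So "elegant" becomes "gantle".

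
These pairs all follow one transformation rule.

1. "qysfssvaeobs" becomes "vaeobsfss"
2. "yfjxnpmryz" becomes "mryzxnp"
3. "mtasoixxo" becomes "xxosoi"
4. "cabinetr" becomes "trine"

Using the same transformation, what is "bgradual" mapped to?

What's happening: delete the first 3 characters, then move the first 3 characters to the end (rotate left by 3).
On "bgradual" that produces "aladu".

aladu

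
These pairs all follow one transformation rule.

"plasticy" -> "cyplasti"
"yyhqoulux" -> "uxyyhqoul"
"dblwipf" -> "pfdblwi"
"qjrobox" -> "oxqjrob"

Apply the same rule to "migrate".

temigra

The transformation: move the last 2 characters to the front (rotate right by 2).
"migrate" → "temigra".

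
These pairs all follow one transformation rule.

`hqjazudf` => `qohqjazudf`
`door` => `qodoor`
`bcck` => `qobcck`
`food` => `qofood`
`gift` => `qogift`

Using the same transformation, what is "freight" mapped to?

qofreight

The transformation: prepend "qo".
"freight" → "qofreight".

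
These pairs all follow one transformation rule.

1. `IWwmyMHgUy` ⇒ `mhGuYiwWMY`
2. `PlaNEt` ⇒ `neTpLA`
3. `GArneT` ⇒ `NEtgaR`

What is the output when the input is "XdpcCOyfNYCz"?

YFnycZxDPCco

In each case the input is transformed by: flip the case of every letter, then swap the front and back halves of the string.
Applying both steps to "XdpcCOyfNYCz": "xDPCcoYFnycZ", then "YFnycZxDPCco".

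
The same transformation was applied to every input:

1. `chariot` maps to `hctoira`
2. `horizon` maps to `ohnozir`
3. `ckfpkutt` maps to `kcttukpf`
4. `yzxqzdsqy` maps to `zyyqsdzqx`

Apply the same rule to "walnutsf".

awfstunl

The transformation: move the first 2 characters to the end (rotate left by 2), then reverse the string.
Starting from "walnutsf": after the first operation, "lnutsfwa"; after the second, "awfstunl".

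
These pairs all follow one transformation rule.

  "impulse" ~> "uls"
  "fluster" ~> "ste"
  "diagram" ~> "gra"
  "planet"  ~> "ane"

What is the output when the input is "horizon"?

Rule — move the last character to the front, then keep only the last 3 characters.
On "horizon": the first step gives "nhorizo", and the second then gives "izo".

izo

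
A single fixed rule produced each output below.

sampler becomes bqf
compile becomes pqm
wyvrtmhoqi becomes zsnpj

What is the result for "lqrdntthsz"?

reuia

The transformation: keep every other character starting from the second (positions 2nd, 4th, 6th, ...), then shift every letter 1 place forward in the alphabet (wrapping around).
Working it through for "lqrdntthsz": intermediate "qdthz", final "reuia".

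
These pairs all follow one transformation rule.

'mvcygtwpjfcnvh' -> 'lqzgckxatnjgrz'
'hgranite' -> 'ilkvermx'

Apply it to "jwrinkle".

Looking at the pairs, the operation is to shift every letter 4 places forward in the alphabet (wrapping around), then move the last character to the front.
Applying both steps to "jwrinkle": "navmropi", then "inavmrop".

inavmrop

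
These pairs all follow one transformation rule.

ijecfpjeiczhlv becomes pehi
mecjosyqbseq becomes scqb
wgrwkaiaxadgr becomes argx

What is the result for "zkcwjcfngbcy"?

ccyg

The pattern: keep one character in every 3, starting at position 3 (positions 3rd, 6th, 9th, ...), then swap each adjacent pair of characters (1↔2, 3↔4, ...).
On "zkcwjcfngbcy": the first step gives "ccgy", and the second then gives "ccyg".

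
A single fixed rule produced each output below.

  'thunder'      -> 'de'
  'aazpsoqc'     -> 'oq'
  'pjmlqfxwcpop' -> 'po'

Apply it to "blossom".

so

What's happening: move the last 3 characters to the front (rotate right by 3), then keep only the first 2 characters.
For "blossom", step one produces "somblos"; step two turns that into "so".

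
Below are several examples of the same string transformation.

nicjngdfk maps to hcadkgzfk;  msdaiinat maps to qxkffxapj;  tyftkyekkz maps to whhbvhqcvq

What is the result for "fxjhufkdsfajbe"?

bygxcpahcreguc

The pattern: shift every letter 3 places backward in the alphabet (wrapping around), then reverse the string.
Applying both steps to "fxjhufkdsfajbe": "cugerchapcxgyb", then "bygxcpahcreguc".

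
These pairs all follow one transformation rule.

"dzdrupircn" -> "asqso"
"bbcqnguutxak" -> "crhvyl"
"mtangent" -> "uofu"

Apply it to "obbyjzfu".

czav

Looking at the pairs, the operation is to keep every other character starting from the second (positions 2nd, 4th, 6th, ...), then shift every letter 1 place forward in the alphabet (wrapping around).
Starting from "obbyjzfu": after the first operation, "byzu"; after the second, "czav".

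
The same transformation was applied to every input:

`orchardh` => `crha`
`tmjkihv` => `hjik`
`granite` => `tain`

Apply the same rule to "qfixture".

iuxt

Looking at the pairs, the operation is to take characters alternately from the front and the back (1st, last, 2nd, 2nd-last, ...), then keep only the last 4 characters.
For "qfixture" the result is "iuxt".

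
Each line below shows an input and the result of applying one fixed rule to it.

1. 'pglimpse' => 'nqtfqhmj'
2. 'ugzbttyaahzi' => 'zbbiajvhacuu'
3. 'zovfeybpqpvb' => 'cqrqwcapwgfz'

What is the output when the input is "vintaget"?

bhfuwjou

The pattern: swap the front and back halves of the string, then shift every letter 1 place forward in the alphabet (wrapping around).
Working it through for "vintaget": intermediate "agetvint", final "bhfuwjou".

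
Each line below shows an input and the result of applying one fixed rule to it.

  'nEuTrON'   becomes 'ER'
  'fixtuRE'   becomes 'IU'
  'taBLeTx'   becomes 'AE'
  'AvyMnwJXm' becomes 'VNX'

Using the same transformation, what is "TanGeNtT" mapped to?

AET

The rule is to keep one character in every 3, starting at position 2 (positions 2nd, 5th, 8th, ...), then convert every letter to uppercase.
Working it through for "TanGeNtT": intermediate "aeT", final "AET".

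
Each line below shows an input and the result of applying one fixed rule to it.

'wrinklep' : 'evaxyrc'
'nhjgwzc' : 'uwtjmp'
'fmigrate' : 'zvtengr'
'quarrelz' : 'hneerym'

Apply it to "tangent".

natrag

In each case the input is transformed by: delete the first character, then shift every letter 13 places forward in the alphabet (wrapping around) — i.e. ROT13.
So "tangent" becomes "natrag".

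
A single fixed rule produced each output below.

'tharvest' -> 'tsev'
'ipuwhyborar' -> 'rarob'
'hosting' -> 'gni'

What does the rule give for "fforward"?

draw

Each output is the input with this applied: take characters alternately from the front and the back (1st, last, 2nd, 2nd-last, ...), then keep every other character starting from the second (positions 2nd, 4th, 6th, ...).
Working it through for "fforward": intermediate "fdfroarw", final "draw".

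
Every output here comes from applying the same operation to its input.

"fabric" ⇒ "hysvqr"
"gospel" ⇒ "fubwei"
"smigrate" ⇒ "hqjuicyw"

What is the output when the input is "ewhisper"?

ifuhumxy

Looking at the pairs, the operation is to swap the front and back halves of the string, then shift every letter 10 places backward in the alphabet (wrapping around).
Applying both steps to "ewhisper": "sperewhi", then "ifuhumxy".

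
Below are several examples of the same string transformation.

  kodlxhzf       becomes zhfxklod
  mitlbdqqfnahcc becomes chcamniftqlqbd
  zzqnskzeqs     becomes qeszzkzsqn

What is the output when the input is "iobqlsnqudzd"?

What's happening: move the last 2 characters to the front (rotate right by 2), then take characters alternately from the front and the back (1st, last, 2nd, 2nd-last, ...).
For "iobqlsnqudzd", step one produces "zdiobqlsnqud"; step two turns that into "zdduiqonbsql".

zdduiqonbsql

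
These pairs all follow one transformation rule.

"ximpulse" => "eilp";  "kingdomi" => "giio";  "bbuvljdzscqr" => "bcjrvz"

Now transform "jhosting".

Each output is the input with this applied: keep every other character starting from the second (positions 2nd, 4th, 6th, ...), then sort the characters into alphabetical order.
Applying both steps to "jhosting": "hsig", then "ghis".

ghis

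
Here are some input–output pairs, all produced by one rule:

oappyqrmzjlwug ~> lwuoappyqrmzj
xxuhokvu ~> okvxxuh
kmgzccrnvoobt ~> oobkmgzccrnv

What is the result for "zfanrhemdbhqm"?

The rule is to delete the last character, then move the last 3 characters to the front (rotate right by 3).
Starting from "zfanrhemdbhqm": after the first operation, "zfanrhemdbhq"; after the second, "bhqzfanrhemd".
(Check on "kmgzccrnvoobt": → "kmgzccrnvoob" → "oobkmgzccrnv" ✓)

bhqzfanrhemd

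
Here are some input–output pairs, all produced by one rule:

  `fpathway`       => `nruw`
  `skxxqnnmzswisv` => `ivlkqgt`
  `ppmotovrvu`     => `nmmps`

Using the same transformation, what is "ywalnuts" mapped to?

The pattern: keep every other character starting from the second (positions 2nd, 4th, 6th, ...), then shift every letter 2 places backward in the alphabet (wrapping around).
On "ywalnuts" that produces "ujsq".

ujsq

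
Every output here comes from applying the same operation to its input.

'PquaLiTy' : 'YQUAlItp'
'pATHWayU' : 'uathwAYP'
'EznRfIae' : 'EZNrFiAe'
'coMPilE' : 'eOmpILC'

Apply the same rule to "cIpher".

RiPHEC

The pattern: swap the first and last characters, then flip the case of every letter.
Starting from "cIpher": after the first operation, "rIphec"; after the second, "RiPHEC".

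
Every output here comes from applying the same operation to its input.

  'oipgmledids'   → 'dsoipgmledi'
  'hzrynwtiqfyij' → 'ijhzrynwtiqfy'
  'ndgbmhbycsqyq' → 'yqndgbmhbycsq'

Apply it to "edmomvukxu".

Looking at the pairs, the operation is to move the last 2 characters to the front (rotate right by 2).
Applying that to "edmomvukxu" gives "xuedmomvuk".

xuedmomvuk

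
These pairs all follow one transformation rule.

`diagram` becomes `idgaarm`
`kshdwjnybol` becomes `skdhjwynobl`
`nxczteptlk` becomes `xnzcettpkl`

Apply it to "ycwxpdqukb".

The transformation: swap each adjacent pair of characters (1↔2, 3↔4, ...).
"ycwxpdqukb" → "cyxwdpuqbk".

cyxwdpuqbk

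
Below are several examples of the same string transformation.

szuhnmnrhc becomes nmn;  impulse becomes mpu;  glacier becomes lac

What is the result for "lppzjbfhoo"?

Each output is the input with this applied: move the last 3 characters to the front (rotate right by 3), then keep only the last 3 characters.
Doing the same to "lppzjbfhoo": "jbf".

jbf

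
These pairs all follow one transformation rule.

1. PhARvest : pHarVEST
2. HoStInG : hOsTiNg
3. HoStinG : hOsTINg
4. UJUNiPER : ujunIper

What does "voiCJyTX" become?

The pattern: flip the case of every letter.
"voiCJyTX" → "VOIcjYtx".

VOIcjYtx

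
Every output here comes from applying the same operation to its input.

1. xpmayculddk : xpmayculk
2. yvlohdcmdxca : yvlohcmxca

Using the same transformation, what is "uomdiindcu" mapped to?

uomiincu

The transformation: remove every "d".
On "uomdiindcu" that produces "uomiincu".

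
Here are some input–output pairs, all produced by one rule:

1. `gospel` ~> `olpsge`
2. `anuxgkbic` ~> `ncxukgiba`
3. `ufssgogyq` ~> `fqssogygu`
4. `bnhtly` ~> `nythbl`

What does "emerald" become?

Looking at the pairs, the operation is to swap the first and last characters, then swap each adjacent pair of characters (1↔2, 3↔4, ...).
On "emerald": the first step gives "dmerale", and the second then gives "mdrelae".
(Check on "gospel": → "lospeg" → "olpsge" ✓)

mdrelae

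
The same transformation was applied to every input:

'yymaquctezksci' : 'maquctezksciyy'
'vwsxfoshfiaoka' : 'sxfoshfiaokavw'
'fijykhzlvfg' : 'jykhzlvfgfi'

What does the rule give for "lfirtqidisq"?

Rule — move the first 2 characters to the end (rotate left by 2).
So "lfirtqidisq" becomes "irtqidisqlf".

irtqidisqlf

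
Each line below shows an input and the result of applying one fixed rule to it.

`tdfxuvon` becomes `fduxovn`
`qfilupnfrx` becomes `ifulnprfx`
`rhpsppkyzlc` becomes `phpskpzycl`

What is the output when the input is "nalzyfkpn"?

Rule — delete the first character, then swap each adjacent pair of characters (1↔2, 3↔4, ...).
Applying that to "nalzyfkpn" gives "layzkfnp".

layzkfnp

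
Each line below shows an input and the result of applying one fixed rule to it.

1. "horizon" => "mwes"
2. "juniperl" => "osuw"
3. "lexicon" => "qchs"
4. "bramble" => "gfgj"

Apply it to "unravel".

In each case the input is transformed by: keep every other character starting from the first (positions 1st, 3rd, 5th, ...), then shift every letter 5 places forward in the alphabet (wrapping around).
Starting from "unravel": after the first operation, "urvl"; after the second, "zwaq".

zwaq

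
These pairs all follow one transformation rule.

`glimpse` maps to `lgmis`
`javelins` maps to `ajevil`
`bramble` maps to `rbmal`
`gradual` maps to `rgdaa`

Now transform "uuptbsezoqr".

Looking at the pairs, the operation is to swap each adjacent pair of characters (1↔2, 3↔4, ...), then delete the last 2 characters.
For "uuptbsezoqr", step one produces "uutpsbzeqor"; step two turns that into "uutpsbzeq".

uutpsbzeq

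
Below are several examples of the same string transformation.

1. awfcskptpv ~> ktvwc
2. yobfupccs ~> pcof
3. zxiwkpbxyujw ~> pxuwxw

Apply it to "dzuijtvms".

In each case the input is transformed by: keep every other character starting from the second (positions 2nd, 4th, 6th, ...), then move the first 2 characters to the end (rotate left by 2).
Applying that to "dzuijtvms" gives "tmzi".
(Check on "zxiwkpbxyujw": → "xwpxuw" → "pxuwxw" ✓)

tmzi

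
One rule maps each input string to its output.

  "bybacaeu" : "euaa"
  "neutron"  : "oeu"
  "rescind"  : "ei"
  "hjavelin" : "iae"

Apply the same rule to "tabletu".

uae

The transformation: move the last 2 characters to the front (rotate right by 2), then keep only the vowels.
Applying both steps to "tabletu": "tutable", then "uae".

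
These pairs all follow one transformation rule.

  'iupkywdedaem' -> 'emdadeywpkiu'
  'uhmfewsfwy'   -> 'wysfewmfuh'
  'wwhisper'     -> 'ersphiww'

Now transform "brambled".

edblambr

The transformation: reverse the string, then swap each adjacent pair of characters (1↔2, 3↔4, ...).
Starting from "brambled": after the first operation, "delbmarb"; after the second, "edblambr".
(Check on "wwhisper": → "repsihww" → "ersphiww" ✓)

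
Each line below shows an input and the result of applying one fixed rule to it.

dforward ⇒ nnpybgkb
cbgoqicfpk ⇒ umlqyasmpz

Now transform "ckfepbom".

wmupozly

Rule — shift every letter 10 places forward in the alphabet (wrapping around), then move the last character to the front.
Applying both steps to "ckfepbom": "mupozlyw", then "wmupozly".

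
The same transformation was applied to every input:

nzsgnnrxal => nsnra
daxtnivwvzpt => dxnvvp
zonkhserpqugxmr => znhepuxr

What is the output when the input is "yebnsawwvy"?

Looking at the pairs, the operation is to keep every other character starting from the first (positions 1st, 3rd, 5th, ...).
On "yebnsawwvy" that produces "ybswv".

ybswv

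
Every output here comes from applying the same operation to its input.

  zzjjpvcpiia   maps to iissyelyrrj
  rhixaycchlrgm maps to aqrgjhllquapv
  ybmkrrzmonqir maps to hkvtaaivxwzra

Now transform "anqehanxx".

jwznqjwgg

The transformation: shift every letter 9 places forward in the alphabet (wrapping around).
For "anqehanxx" the result is "jwznqjwgg".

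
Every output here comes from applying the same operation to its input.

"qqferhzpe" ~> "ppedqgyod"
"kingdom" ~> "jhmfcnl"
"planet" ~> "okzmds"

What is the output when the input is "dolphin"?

cnkoghm

Rule — shift every letter 1 place backward in the alphabet (wrapping around).
So "dolphin" becomes "cnkoghm".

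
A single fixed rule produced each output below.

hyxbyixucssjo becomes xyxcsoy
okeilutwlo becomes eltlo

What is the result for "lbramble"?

rmll

Rule — move the first 2 characters to the end (rotate left by 2), then keep every other character starting from the first (positions 1st, 3rd, 5th, ...).
Working it through for "lbramble": intermediate "ramblelb", final "rmll".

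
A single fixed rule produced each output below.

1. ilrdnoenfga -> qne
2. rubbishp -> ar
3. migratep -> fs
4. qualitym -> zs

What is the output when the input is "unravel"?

qd

The pattern: shift every letter 1 place backward in the alphabet (wrapping around), then keep one character in every 3, starting at position 3 (positions 3rd, 6th, 9th, ...).
For "unravel", step one produces "tmqzudk"; step two turns that into "qd".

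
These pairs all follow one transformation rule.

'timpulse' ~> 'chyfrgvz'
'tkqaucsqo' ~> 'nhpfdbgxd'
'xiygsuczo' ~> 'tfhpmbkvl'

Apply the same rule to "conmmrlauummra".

Looking at the pairs, the operation is to shift every letter 13 places forward in the alphabet (wrapping around) — i.e. ROT13, then move the first 3 characters to the end (rotate left by 3).
Working it through for "conmmrlauummra": intermediate "pbazzeynhhzzen", final "zzeynhhzzenpba".

zzeynhhzzenpba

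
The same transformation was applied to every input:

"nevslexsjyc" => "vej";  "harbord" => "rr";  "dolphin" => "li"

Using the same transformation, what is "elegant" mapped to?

en

Each output is the input with this applied: keep one character in every 3, starting at position 3 (positions 3rd, 6th, 9th, ...).
On "elegant" that produces "en".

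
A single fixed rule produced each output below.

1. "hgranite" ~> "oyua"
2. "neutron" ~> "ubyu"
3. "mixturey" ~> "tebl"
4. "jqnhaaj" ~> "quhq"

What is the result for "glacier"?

nhpy

The transformation: keep every other character starting from the first (positions 1st, 3rd, 5th, ...), then shift every letter 7 places forward in the alphabet (wrapping around).
Starting from "glacier": after the first operation, "gair"; after the second, "nhpy".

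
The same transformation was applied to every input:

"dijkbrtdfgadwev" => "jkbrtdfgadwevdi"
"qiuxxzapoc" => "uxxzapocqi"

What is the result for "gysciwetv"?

sciwetvgy

The pattern: move the first 2 characters to the end (rotate left by 2).
Applying that to "gysciwetv" gives "sciwetvgy".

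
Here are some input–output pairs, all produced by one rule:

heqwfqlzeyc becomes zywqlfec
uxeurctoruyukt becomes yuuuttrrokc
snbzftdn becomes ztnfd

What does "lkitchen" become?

tnhec

The transformation: delete the first 3 characters, then sort the characters into reverse alphabetical order.
Applying both steps to "lkitchen": "tchen", then "tnhec".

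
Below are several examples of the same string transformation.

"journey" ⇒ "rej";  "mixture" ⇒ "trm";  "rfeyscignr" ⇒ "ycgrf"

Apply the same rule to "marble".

Rule — move the first 2 characters to the end (rotate left by 2), then keep every other character starting from the second (positions 2nd, 4th, 6th, ...).
On "marble" that produces "bea".

bea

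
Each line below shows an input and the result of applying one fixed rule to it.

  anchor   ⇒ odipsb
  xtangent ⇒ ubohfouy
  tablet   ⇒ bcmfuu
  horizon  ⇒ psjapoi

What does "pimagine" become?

In each case the input is transformed by: move the first character to the end, then shift every letter 1 place forward in the alphabet (wrapping around).
For "pimagine" the result is "jnbhjofq".

jnbhjofq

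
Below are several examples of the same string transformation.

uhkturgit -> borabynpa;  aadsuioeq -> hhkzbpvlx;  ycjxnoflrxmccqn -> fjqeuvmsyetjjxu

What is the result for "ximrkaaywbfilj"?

The pattern: shift every letter 7 places forward in the alphabet (wrapping around).
Doing the same to "ximrkaaywbfilj": "eptyrhhfdimpsq".

eptyrhhfdimpsq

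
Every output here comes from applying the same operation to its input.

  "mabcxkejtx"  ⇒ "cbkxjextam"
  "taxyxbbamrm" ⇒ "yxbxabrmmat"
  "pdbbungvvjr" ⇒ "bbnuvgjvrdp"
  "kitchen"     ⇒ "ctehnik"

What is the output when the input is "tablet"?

lbteat

Each output is the input with this applied: swap each adjacent pair of characters (1↔2, 3↔4, ...), then move the first 2 characters to the end (rotate left by 2).
Working it through for "tablet": intermediate "atlbte", final "lbteat".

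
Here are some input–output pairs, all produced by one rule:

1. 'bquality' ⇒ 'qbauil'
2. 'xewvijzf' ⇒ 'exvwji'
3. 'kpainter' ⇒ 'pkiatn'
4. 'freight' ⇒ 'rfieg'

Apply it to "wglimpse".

gwilpm

What's happening: delete the last 2 characters, then swap each adjacent pair of characters (1↔2, 3↔4, ...).
Working it through for "wglimpse": intermediate "wglimp", final "gwilpm".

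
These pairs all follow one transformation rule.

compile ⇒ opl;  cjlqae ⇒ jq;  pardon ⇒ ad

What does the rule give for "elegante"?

lgn

What's happening: delete the last character, then keep every other character starting from the second (positions 2nd, 4th, 6th, ...).
Starting from "elegante": after the first operation, "elegant"; after the second, "lgn".
(Check on "compile": → "compil" → "opl" ✓)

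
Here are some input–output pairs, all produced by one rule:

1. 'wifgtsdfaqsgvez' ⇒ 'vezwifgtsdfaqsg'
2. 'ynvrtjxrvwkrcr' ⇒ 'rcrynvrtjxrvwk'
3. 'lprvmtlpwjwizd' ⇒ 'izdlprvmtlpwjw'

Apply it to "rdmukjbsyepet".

The rule is to move the last 3 characters to the front (rotate right by 3).
"rdmukjbsyepet" → "petrdmukjbsye".

petrdmukjbsye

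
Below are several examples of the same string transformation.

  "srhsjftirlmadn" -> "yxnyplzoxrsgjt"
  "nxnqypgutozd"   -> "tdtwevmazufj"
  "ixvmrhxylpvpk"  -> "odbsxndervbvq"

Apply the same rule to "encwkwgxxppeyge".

The transformation: shift every letter 6 places forward in the alphabet (wrapping around).
So "encwkwgxxppeyge" becomes "kticqcmddvvkemk".

kticqcmddvvkemk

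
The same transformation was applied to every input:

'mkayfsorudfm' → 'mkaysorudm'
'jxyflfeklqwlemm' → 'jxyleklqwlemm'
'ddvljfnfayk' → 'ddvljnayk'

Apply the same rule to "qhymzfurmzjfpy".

qhymzurmzjpy

The pattern: remove every "f".
On "qhymzfurmzjfpy" that produces "qhymzurmzjpy".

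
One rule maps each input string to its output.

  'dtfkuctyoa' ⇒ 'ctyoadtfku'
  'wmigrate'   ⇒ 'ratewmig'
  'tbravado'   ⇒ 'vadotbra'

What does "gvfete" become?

etegvf

The transformation: swap the front and back halves of the string.
So "gvfete" becomes "etegvf".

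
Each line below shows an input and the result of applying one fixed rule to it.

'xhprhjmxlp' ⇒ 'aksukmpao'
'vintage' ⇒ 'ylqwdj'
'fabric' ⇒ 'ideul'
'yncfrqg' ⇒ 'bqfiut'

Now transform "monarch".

prqduf

The pattern: delete the last character, then shift every letter 3 places forward in the alphabet (wrapping around).
"monarch" → "prqduf".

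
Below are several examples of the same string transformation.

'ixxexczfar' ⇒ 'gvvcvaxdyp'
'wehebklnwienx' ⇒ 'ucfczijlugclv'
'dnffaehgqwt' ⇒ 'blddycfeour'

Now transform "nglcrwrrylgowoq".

lejapuppwjemumo

The pattern: shift every letter 2 places backward in the alphabet (wrapping around).
For "nglcrwrrylgowoq" the result is "lejapuppwjemumo".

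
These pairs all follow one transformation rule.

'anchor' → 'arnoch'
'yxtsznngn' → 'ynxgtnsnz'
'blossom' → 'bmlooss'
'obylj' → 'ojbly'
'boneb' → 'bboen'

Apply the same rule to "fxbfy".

Each output is the input with this applied: take characters alternately from the front and the back (1st, last, 2nd, 2nd-last, ...).
So "fxbfy" becomes "fyxfb".

fyxfb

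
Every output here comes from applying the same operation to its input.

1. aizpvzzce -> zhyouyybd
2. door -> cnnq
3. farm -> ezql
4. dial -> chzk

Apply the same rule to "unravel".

Each output is the input with this applied: shift every letter 1 place backward in the alphabet (wrapping around).
Doing the same to "unravel": "tmqzudk".

tmqzudk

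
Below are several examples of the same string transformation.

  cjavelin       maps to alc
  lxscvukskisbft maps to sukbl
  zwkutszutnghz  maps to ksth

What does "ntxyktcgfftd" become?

xtfd

In each case the input is transformed by: move the first character to the end, then keep one character in every 3, starting at position 2 (positions 2nd, 5th, 8th, ...).
"ntxyktcgfftd" → "txyktcgfftdn" → "xtfd".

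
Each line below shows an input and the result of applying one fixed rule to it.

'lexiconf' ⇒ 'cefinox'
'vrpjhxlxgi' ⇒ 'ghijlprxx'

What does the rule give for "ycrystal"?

aclrsty

The pattern: delete the first character, then sort the characters into alphabetical order.
Starting from "ycrystal": after the first operation, "crystal"; after the second, "aclrsty".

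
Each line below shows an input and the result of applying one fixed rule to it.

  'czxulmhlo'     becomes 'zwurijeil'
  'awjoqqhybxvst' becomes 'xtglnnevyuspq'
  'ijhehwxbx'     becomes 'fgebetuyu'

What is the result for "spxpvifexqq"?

pmumsfcbunn

The rule is to shift every letter 3 places backward in the alphabet (wrapping around).
So "spxpvifexqq" becomes "pmumsfcbunn".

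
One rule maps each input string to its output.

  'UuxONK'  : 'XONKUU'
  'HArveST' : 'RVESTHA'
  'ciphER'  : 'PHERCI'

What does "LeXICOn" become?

In each case the input is transformed by: move the first 2 characters to the end (rotate left by 2), then convert every letter to uppercase.
For "LeXICOn" the result is "XICONLE".

XICONLE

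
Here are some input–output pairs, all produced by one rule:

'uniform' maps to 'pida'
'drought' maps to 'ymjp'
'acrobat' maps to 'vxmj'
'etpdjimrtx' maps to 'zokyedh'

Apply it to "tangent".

The rule is to delete the last 3 characters, then shift every letter 5 places backward in the alphabet (wrapping around).
On "tangent": the first step gives "tang", and the second then gives "ovib".

ovib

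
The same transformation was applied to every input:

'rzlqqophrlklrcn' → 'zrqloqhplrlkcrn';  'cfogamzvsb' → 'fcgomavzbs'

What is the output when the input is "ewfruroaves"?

Looking at the pairs, the operation is to swap each adjacent pair of characters (1↔2, 3↔4, ...).
For "ewfruroaves" the result is "werfruaoevs".

werfruaoevs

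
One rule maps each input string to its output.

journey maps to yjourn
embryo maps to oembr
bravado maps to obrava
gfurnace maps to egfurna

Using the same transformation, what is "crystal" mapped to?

lcryst

In each case the input is transformed by: move the last character to the front, then delete the last character.
"crystal" → "lcrysta" → "lcryst".
(Check on "gfurnace": → "egfurnac" → "egfurna" ✓)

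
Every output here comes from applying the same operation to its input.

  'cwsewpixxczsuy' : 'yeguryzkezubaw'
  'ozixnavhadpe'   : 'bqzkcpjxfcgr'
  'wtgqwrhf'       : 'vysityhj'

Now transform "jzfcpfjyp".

The rule is to swap each adjacent pair of characters (1↔2, 3↔4, ...), then shift every letter 2 places forward in the alphabet (wrapping around).
Starting from "jzfcpfjyp": after the first operation, "zjcffpyjp"; after the second, "blehhralr".

blehhralr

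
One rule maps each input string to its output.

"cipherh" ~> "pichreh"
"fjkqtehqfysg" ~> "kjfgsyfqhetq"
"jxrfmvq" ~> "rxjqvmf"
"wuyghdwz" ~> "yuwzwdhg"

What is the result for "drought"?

ordthgu

Looking at the pairs, the operation is to move the first 3 characters to the end (rotate left by 3), then reverse the string.
"drought" → "ughtdro" → "ordthgu".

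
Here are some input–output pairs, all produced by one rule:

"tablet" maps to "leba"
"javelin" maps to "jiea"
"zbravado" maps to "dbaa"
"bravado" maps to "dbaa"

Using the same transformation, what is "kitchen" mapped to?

ihec

Looking at the pairs, the operation is to sort the characters into reverse alphabetical order, then keep only the last 4 characters.
Working it through for "kitchen": intermediate "tnkihec", final "ihec".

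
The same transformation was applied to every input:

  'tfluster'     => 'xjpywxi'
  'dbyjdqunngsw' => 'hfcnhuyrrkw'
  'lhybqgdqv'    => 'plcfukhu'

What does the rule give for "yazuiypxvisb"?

cedymctbzmw

The pattern: delete the last character, then shift every letter 4 places forward in the alphabet (wrapping around).
Applying both steps to "yazuiypxvisb": "yazuiypxvis", then "cedymctbzmw".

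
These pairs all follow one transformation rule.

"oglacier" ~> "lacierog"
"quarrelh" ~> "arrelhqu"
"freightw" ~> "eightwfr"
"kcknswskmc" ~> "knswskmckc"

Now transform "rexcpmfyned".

What's happening: move the first 2 characters to the end (rotate left by 2).
Doing the same to "rexcpmfyned": "xcpmfynedre".

xcpmfynedre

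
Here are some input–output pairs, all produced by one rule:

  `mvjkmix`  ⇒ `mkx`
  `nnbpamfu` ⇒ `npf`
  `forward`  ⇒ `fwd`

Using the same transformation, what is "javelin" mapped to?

jen

The transformation: keep one character in every 3, starting at position 1 (positions 1st, 4th, 7th, ...).
On "javelin" that produces "jen".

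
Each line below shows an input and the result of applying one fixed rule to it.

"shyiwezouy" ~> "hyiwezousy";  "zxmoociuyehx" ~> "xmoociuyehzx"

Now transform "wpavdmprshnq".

In each case the input is transformed by: swap the first and last characters, then move the first character to the end.
Doing the same to "wpavdmprshnq": "pavdmprshnwq".
(Check on "zxmoociuyehx": → "xxmoociuyehz" → "xmoociuyehzx" ✓)

pavdmprshnwq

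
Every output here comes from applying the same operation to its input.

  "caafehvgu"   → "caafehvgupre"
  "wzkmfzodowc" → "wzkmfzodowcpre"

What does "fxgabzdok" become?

fxgabzdokpre

The pattern: append "pre".
Doing the same to "fxgabzdok": "fxgabzdokpre".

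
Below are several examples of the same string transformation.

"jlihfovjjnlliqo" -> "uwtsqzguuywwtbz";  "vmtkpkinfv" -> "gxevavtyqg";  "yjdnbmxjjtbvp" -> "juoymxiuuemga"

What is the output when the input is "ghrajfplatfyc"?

What's happening: shift every letter 11 places forward in the alphabet (wrapping around).
On "ghrajfplatfyc" that produces "rscluqawleqjn".

rscluqawleqjn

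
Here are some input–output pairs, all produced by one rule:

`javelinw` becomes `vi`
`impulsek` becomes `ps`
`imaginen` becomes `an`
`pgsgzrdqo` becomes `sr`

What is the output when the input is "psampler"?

al

The rule is to delete the last character, then keep one character in every 3, starting at position 3 (positions 3rd, 6th, 9th, ...).
So "psampler" becomes "al".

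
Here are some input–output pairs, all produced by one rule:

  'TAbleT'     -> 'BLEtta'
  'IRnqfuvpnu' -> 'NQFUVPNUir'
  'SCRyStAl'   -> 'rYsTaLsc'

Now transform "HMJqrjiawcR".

jQRJIAWCrhm

In each case the input is transformed by: move the first 2 characters to the end (rotate left by 2), then flip the case of every letter.
"HMJqrjiawcR" → "JqrjiawcRHM" → "jQRJIAWCrhm".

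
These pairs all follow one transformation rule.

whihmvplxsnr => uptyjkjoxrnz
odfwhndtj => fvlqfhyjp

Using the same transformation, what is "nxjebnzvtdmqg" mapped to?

The transformation: move the last 3 characters to the front (rotate right by 3), then shift every letter 2 places forward in the alphabet (wrapping around).
On "nxjebnzvtdmqg": the first step gives "mqgnxjebnzvtd", and the second then gives "osipzlgdpbxvf".
(Check on "odfwhndtj": → "dtjodfwhn" → "fvlqfhyjp" ✓)

osipzlgdpbxvf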